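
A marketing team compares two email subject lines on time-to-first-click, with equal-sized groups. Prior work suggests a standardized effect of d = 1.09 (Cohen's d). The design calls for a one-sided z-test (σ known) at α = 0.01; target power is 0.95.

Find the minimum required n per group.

n = 27 per group

For power 0.95 need Φ(δ − z_{0.01}) = 0.95, so δ = z_{0.01} + z_{0.05} = 2.326 + 1.645 = 3.971.
δ = d·√(n/2) ⇒ n = 2(δ/d)² = 2 × (3.971 / 1.09)² = 26.55.
Round up to the next whole unit.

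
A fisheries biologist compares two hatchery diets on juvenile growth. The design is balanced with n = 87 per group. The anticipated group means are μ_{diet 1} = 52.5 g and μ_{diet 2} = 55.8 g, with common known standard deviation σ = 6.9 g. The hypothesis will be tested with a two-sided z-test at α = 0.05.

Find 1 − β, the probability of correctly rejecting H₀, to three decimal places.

Power ≈ 0.884

Standardized effect: d = |μ_{diet 1} − μ_{diet 2}| / σ = |52.5 − 55.8| / 6.9 = 0.4783
Noncentrality parameter: δ = d·√(n/2) = 0.4783 × √(87/2) = 3.1543
Two-sided α = 0.05 → critical value z_{0.025} = 1.960.
Power = Φ(δ − 1.960) + Φ(−δ − 1.960) = Φ(1.194) + Φ(-5.114) = 0.8838 + 0.0000 = 0.8838.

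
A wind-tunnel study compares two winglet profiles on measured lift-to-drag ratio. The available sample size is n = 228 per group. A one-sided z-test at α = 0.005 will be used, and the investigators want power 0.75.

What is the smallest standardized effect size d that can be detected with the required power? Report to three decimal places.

Need Φ(δ − 2.576) = 0.75, so δ = 2.576 + 0.674 = 3.250.
δ = d·√(n/2) ⇒ d = δ/√(n/2) = 3.250/√(228/2) = 0.3044.

d ≈ 0.304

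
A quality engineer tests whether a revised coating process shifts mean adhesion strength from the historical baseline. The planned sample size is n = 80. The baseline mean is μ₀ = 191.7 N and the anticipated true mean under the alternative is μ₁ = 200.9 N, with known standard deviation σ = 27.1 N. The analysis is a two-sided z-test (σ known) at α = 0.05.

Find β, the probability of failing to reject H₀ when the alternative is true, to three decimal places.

Standardized effect: d = |μ₁ − μ₀| / σ = |200.9 − 191.7| / 27.1 = 0.3395
Noncentrality parameter: δ = d·√n = 0.3395 × √80 = 3.0364
Critical value for a two-sided test at α = 0.05: z_{α/2} = 1.960.
Power = Φ(δ − 1.960) + Φ(−δ − 1.960) = Φ(1.076) + Φ(-4.996) = 0.8591 + 0.0000 = 0.8591.
Type II error: β = 1 − power = 1 − 0.8591 = 0.1409.

β ≈ 0.141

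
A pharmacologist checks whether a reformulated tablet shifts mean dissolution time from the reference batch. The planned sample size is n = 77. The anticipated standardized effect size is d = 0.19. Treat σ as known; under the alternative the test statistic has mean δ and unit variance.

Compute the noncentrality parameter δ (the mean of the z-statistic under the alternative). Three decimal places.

The noncentrality parameter scales effect size by the design's sample-size factor: δ = d·√n = 0.19 × √77 = 1.6672

δ ≈ 1.667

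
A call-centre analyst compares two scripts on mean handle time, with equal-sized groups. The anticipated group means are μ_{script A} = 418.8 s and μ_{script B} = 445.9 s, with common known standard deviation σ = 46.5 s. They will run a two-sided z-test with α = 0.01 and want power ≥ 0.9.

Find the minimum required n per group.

n = 88 per group

Standardized effect: d = |μ_{script A} − μ_{script B}| / σ = |418.8 − 445.9| / 46.5 = 0.5828
Set Φ(δ − 2.576) = 0.9; then δ − 2.576 = Φ⁻¹(0.9) = 1.282, giving δ = 3.857.
(Ignoring the negligible lower-tail rejection probability gives the usual closed-form inversion.)
δ = d·√(n/2) ⇒ n = 2(δ/d)² = 2 × (3.857 / 0.5828)² = 87.62.
Round up to the next whole unit.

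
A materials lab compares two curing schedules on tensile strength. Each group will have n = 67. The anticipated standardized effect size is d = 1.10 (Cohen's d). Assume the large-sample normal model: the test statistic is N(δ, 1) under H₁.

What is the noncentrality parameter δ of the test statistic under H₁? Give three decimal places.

δ = d·√(n/2) = 1.10 × √(67/2) = 6.3667

δ ≈ 6.367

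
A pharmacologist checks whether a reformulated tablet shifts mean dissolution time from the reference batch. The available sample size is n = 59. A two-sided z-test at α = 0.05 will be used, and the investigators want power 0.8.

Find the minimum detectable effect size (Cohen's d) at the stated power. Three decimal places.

Need Φ(δ − 1.960) = 0.8, so δ = 1.960 + 0.842 = 2.802.
(Lower-tail contribution to power is negligible for δ > 0.)
δ = d·√n ⇒ d = δ/√n = 2.802/√59 = 0.3647.

d ≈ 0.365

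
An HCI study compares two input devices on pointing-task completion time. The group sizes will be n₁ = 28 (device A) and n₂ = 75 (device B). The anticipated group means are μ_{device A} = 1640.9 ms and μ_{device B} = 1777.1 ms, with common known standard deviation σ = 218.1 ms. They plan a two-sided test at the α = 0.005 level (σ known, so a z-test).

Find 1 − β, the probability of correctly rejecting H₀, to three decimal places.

Standardized effect: d = |μ_{device A} − μ_{device B}| / σ = |1640.9 − 1777.1| / 218.1 = 0.6245
Noncentrality parameter: δ = d / √(1/n₁ + 1/n₂) = 0.6245 / √(1/28 + 1/75) = 2.8198
Two-sided α = 0.005 → critical value z_{0.0025} = 2.807.
Power = Φ(δ − 2.807) + Φ(−δ − 2.807) = Φ(0.013) + Φ(-5.627) = 0.5051 + 0.0000 = 0.5051.

Power ≈ 0.505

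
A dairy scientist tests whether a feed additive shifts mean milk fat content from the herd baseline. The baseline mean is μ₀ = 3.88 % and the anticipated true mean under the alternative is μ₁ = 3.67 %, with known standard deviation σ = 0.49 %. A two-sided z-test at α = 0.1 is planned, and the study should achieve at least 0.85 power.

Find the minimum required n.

Standardized effect: d = |μ₁ − μ₀| / σ = |3.67 − 3.88| / 0.49 = 0.4286
For power 0.85 need Φ(δ − z_{0.05}) = 0.85, so δ = z_{0.05} + z_{0.15} = 1.645 + 1.036 = 2.681.
(The Φ(−δ − z_{α/2}) term is vanishingly small for δ > 0 and is dropped in the standard sample-size formula.)
δ = d·√n ⇒ n = (δ/d)² = (2.681 / 0.4286)² = 39.14.
Round up to the next whole unit.

n = 40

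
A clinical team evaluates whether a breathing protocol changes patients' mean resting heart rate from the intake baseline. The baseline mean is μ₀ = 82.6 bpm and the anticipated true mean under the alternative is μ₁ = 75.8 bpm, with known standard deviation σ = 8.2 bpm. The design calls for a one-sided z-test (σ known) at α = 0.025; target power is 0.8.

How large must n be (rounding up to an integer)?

n = 12

Standardized effect: d = |μ₁ − μ₀| / σ = |75.8 − 82.6| / 8.2 = 0.8293
For power 0.8 need Φ(δ − z_{0.025}) = 0.8, so δ = z_{0.025} + z_{0.20} = 1.960 + 0.842 = 2.802.
δ = d·√n ⇒ n = (δ/d)² = (2.802 / 0.8293)² = 11.41.
Rounding up, n = 12.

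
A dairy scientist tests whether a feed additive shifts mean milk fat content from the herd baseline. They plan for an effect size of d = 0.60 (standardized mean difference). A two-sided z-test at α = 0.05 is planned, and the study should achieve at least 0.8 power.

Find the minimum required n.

n = 22

Set Φ(δ − 1.960) = 0.8; then δ − 1.960 = Φ⁻¹(0.8) = 0.842, giving δ = 2.802.
(Ignoring the negligible lower-tail rejection probability gives the usual closed-form inversion.)
δ = d·√n ⇒ n = (δ/d)² = (2.802 / 0.60)² = 21.80.
Rounding up, n = 22.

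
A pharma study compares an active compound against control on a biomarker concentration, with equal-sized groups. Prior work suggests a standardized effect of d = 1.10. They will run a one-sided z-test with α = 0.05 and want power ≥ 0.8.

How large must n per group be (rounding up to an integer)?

Set Φ(δ − 1.645) = 0.8; then δ − 1.645 = Φ⁻¹(0.8) = 0.842, giving δ = 2.486.
δ = d·√(n/2) ⇒ n = 2(δ/d)² = 2 × (2.486 / 1.10)² = 10.22.
Round up to the next whole unit.

n = 11 per group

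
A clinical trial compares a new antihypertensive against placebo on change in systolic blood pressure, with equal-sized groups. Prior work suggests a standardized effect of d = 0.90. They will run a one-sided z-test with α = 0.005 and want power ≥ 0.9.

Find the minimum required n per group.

n = 37 per group

For power 0.9 need Φ(δ − z_{0.005}) = 0.9, so δ = z_{0.005} + z_{0.10} = 2.576 + 1.282 = 3.857.
δ = d·√(n/2) ⇒ n = 2(δ/d)² = 2 × (3.857 / 0.90)² = 36.74.
Round up to the next whole unit.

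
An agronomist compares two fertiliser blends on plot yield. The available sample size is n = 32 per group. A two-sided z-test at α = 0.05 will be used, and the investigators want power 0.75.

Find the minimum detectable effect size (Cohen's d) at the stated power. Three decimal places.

d ≈ 0.659

Required noncentrality: δ = z_{0.025} + z_{0.25} = 1.960 + 0.674 = 2.634.
(Lower-tail contribution to power is negligible for δ > 0.)
δ = d·√(n/2) ⇒ d = δ/√(n/2) = 2.634/√(32/2) = 0.6586.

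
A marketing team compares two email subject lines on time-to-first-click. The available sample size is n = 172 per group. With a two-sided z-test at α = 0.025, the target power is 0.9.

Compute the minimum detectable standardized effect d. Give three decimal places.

d ≈ 0.380

Required noncentrality: δ = z_{0.0125} + z_{0.10} = 2.241 + 1.282 = 3.523.
(The second rejection-region term Φ(−δ − z_{α/2}) is negligible and dropped.)
δ = d·√(n/2) ⇒ d = δ/√(n/2) = 3.523/√(172/2) = 0.3799.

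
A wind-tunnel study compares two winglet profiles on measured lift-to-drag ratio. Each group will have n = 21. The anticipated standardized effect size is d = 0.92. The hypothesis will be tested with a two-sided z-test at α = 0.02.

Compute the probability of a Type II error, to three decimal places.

β ≈ 0.256

Noncentrality parameter: δ = d·√(n/2) = 0.92 × √(21/2) = 2.9811
Critical value for a two-sided test at α = 0.02: z_{α/2} = 2.326.
Power = Φ(δ − 2.326) + Φ(−δ − 2.326) = Φ(0.655) + Φ(-5.307) = 0.7437 + 0.0000 = 0.7437.
Type II error: β = 1 − power = 1 − 0.7437 = 0.2563.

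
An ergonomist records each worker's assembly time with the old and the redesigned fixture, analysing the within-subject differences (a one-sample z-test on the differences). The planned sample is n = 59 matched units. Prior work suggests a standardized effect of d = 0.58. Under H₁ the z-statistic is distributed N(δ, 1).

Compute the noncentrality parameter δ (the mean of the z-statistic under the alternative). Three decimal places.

δ ≈ 4.455

δ = d·√n = 0.58 × √59 = 4.4551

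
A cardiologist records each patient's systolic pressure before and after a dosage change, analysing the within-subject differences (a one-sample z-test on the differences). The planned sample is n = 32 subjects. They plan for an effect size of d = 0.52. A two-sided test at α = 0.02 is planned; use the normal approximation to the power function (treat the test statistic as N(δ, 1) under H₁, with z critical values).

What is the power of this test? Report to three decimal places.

Noncentrality parameter: δ = d·√n = 0.52 × √32 = 2.9416
Critical value for a two-sided test at α = 0.02: z_{α/2} = 2.326.
Power = Φ(δ − 2.326) + Φ(−δ − 2.326) = Φ(0.615) + Φ(-5.268) = 0.7308 + 0.0000 = 0.7308.

Power ≈ 0.731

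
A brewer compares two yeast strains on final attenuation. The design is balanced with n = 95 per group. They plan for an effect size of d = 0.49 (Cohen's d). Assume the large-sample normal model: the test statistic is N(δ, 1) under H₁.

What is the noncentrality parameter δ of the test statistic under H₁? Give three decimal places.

The noncentrality parameter scales effect size by the design's sample-size factor: δ = d·√(n/2) = 0.49 × √(95/2) = 3.3771

δ ≈ 3.377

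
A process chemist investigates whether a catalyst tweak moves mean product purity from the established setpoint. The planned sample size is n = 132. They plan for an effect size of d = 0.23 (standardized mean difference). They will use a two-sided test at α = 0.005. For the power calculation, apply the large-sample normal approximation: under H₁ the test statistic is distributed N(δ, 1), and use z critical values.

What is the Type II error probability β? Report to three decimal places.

Noncentrality parameter: λ = d·√n = 0.23 × √132 = 2.6425
Two-sided α = 0.005 → critical value z_{0.0025} = 2.807.
Power = Φ(λ − 2.807) + Φ(−λ − 2.807) = Φ(-0.165) + Φ(-5.450) = 0.4347 + 0.0000 = 0.4347.
Type II error: β = 1 − power = 1 − 0.4347 = 0.5653.

β ≈ 0.565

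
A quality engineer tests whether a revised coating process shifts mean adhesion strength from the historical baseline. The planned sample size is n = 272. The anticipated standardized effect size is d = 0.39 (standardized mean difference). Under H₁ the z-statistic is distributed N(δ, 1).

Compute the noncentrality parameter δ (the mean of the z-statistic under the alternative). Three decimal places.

δ ≈ 6.432

The noncentrality parameter scales effect size by the design's sample-size factor: δ = d·√n = 0.39 × √272 = 6.4320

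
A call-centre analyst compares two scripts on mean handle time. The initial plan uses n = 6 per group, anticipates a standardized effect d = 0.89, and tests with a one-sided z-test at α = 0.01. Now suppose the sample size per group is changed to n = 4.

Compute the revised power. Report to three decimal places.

Power ≈ 0.143

With n = 4 per group: δ = d·√(n/2) = 0.89 × √(4/2) = 1.2587. Critical value z_{0.01} = 2.326.
Revised power = P(Z > 2.326 − δ) = Φ(-1.068) = 0.1428.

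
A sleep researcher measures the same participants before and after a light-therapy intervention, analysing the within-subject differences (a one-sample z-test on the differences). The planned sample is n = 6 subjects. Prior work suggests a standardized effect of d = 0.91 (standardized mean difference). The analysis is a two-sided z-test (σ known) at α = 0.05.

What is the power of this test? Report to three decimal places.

Power ≈ 0.606

Noncentrality parameter: δ = d·√n = 0.91 × √6 = 2.2290
Two-sided α = 0.05 → critical value z_{0.025} = 1.960.
Power = Φ(δ − 1.960) + Φ(−δ − 1.960) = Φ(0.269) + Φ(-4.189) = 0.6061 + 0.0000 = 0.6061.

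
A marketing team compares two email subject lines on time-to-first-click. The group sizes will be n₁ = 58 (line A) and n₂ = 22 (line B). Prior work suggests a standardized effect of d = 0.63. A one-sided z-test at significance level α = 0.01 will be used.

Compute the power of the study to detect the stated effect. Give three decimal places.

Power ≈ 0.575

Noncentrality parameter: δ = d / √(1/n₁ + 1/n₂) = 0.63 / √(1/58 + 1/22) = 2.5161
Critical value for a one-sided test at α = 0.01: z_α = 2.326.
Power = Φ(δ − 2.326) = Φ(0.190) = 0.5752.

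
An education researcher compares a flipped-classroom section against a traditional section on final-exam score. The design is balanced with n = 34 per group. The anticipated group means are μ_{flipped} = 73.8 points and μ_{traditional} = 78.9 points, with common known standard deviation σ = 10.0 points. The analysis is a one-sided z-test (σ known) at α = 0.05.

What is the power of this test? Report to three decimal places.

Power ≈ 0.676

Standardized effect: d = |μ_{flipped} − μ_{traditional}| / σ = |73.8 − 78.9| / 10.0 = 0.5100
Noncentrality parameter: δ = d·√(n/2) = 0.5100 × √(34/2) = 2.1028
Critical value for a one-sided test at α = 0.05: z_α = 1.645.
Power = Φ(δ − 1.645) = Φ(0.458) = 0.6765.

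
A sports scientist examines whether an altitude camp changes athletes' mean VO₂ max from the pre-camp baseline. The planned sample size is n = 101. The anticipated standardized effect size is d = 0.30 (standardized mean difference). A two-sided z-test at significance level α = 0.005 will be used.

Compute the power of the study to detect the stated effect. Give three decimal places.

Noncentrality parameter: δ = d·√n = 0.30 × √101 = 3.0150
Two-sided α = 0.005 → critical value z_{0.0025} = 2.807.
Power = Φ(δ − 2.807) + Φ(−δ − 2.807) = Φ(0.208) + Φ(-5.822) = 0.5824 + 0.0000 = 0.5824.

Power ≈ 0.582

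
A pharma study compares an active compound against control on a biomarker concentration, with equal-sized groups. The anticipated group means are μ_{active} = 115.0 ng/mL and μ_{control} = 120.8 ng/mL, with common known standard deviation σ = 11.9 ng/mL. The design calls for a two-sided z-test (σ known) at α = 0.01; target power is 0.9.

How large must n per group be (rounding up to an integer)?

n = 126 per group

Standardized effect: d = |μ_{active} − μ_{control}| / σ = |115.0 − 120.8| / 11.9 = 0.4874
Set Φ(δ − 2.576) = 0.9; then δ − 2.576 = Φ⁻¹(0.9) = 1.282, giving δ = 3.857.
(Ignoring the negligible lower-tail rejection probability gives the usual closed-form inversion.)
δ = d·√(n/2) ⇒ n = 2(δ/d)² = 2 × (3.857 / 0.4874)² = 125.27.
Rounding up, n = 126 per group.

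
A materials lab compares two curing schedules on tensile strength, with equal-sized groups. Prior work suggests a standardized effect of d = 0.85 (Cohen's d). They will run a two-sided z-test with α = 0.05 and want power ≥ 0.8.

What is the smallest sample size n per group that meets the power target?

For power 0.8 need Φ(δ − z_{0.025}) = 0.8, so δ = z_{0.025} + z_{0.20} = 1.960 + 0.842 = 2.802.
(Ignoring the negligible lower-tail rejection probability gives the usual closed-form inversion.)
δ = d·√(n/2) ⇒ n = 2(δ/d)² = 2 × (2.802 / 0.85)² = 21.73.
Round up to the next whole unit.

n = 22 per group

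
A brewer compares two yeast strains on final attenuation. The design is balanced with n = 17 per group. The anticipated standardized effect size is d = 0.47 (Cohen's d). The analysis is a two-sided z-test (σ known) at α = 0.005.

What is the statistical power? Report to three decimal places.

Noncentrality parameter: δ = d·√(n/2) = 0.47 × √(17/2) = 1.3703
Two-sided α = 0.005 → critical value z_{0.0025} = 2.807.
Power = Φ(δ − 2.807) + Φ(−δ − 2.807) = Φ(-1.437) + Φ(-4.177) = 0.0754 + 0.0000 = 0.0754.

Power ≈ 0.075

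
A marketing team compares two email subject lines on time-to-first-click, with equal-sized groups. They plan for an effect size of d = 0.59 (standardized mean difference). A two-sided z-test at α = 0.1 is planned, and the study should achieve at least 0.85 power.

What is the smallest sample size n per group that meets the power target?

For power 0.85 need Φ(δ − z_{0.05}) = 0.85, so δ = z_{0.05} + z_{0.15} = 1.645 + 1.036 = 2.681.
(Ignoring the negligible lower-tail rejection probability gives the usual closed-form inversion.)
δ = d·√(n/2) ⇒ n = 2(δ/d)² = 2 × (2.681 / 0.59)² = 41.31.
Rounding up, n = 42 per group.

n = 42 per group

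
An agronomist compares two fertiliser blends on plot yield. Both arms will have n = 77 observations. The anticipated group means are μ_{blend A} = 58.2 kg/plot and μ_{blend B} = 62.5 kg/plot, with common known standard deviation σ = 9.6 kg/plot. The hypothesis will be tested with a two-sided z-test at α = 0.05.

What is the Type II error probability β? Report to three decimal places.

Standardized effect: d = |μ_{blend A} − μ_{blend B}| / σ = |58.2 − 62.5| / 9.6 = 0.4479
Noncentrality parameter: δ = d·√(n/2) = 0.4479 × √(77/2) = 2.7792
Two-sided α = 0.05 → critical value z_{0.025} = 1.960.
Power = Φ(δ − 1.960) + Φ(−δ − 1.960) = Φ(0.819) + Φ(-4.739) = 0.7937 + 0.0000 = 0.7937.
Type II error: β = 1 − power = 1 − 0.7937 = 0.2063.

β ≈ 0.206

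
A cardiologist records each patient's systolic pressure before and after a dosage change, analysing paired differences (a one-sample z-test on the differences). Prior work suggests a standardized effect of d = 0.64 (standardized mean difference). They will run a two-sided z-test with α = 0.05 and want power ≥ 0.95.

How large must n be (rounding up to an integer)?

For power 0.95 need Φ(δ − z_{0.025}) = 0.95, so δ = z_{0.025} + z_{0.05} = 1.960 + 1.645 = 3.605.
(Ignoring the negligible lower-tail rejection probability gives the usual closed-form inversion.)
δ = d·√n ⇒ n = (δ/d)² = (3.605 / 0.64)² = 31.73.
Round up to the next whole unit.

n = 32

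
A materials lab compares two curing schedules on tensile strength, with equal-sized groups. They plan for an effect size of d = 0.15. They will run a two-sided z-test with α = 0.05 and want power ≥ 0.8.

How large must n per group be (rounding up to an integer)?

n = 698 per group

Set Φ(δ − 1.960) = 0.8; then δ − 1.960 = Φ⁻¹(0.8) = 0.842, giving δ = 2.802.
(Ignoring the negligible lower-tail rejection probability gives the usual closed-form inversion.)
δ = d·√(n/2) ⇒ n = 2(δ/d)² = 2 × (2.802 / 0.15)² = 697.68.
Round up to the next whole unit.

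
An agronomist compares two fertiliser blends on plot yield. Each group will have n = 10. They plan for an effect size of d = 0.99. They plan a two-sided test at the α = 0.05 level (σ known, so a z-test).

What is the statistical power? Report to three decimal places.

Noncentrality parameter: δ = d·√(n/2) = 0.99 × √(10/2) = 2.2137
Critical value for a two-sided test at α = 0.05: z_{α/2} = 1.960.
Power = Φ(δ − 1.960) + Φ(−δ − 1.960) = Φ(0.254) + Φ(-4.174) = 0.6002 + 0.0000 = 0.6002.

Power ≈ 0.600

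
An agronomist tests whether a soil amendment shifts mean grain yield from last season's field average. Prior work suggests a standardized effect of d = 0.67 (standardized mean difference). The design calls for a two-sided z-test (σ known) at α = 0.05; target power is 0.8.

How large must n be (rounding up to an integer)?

n = 18

For power 0.8 need Φ(δ − z_{0.025}) = 0.8, so δ = z_{0.025} + z_{0.20} = 1.960 + 0.842 = 2.802.
(Ignoring the negligible lower-tail rejection probability gives the usual closed-form inversion.)
δ = d·√n ⇒ n = (δ/d)² = (2.802 / 0.67)² = 17.48.
Round up to the next whole unit.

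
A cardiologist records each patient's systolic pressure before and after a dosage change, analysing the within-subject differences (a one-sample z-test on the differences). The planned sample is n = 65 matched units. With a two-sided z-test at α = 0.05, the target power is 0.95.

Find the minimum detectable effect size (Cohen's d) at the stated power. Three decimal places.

Need Φ(δ − 1.960) = 0.95, so δ = 1.960 + 1.645 = 3.605.
(The second rejection-region term Φ(−δ − z_{α/2}) is negligible and dropped.)
δ = d·√n ⇒ d = δ/√n = 3.605/√65 = 0.4471.

d ≈ 0.447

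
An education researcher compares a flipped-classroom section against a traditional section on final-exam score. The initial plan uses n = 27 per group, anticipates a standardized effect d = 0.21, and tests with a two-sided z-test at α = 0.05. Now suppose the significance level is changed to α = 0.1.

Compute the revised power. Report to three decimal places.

δ = d·√(n/2) = 0.21 × √(27/2) = 0.7716 (unchanged). New critical value: z_{0.05} = 1.645.
Revised power = Φ(δ − 1.645) + Φ(−δ − 1.645) = Φ(-0.873) + Φ(-2.416) = 0.1913 + 0.0078 = 0.1991.

Power ≈ 0.199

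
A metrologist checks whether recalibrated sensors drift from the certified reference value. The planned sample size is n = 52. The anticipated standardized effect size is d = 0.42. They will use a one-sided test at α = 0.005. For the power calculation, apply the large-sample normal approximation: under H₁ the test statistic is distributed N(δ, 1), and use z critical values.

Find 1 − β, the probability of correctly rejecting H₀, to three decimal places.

Power ≈ 0.675

Noncentrality parameter: δ = d·√n = 0.42 × √52 = 3.0287
Critical value for a one-sided test at α = 0.005: z_α = 2.576.
Power = Φ(δ − 2.576) = Φ(0.453) = 0.6747.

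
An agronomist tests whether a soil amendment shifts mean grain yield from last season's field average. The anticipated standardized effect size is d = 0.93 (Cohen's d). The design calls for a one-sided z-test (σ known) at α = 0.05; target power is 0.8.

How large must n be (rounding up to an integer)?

Set Φ(δ − 1.645) = 0.8; then δ − 1.645 = Φ⁻¹(0.8) = 0.842, giving δ = 2.486.
δ = d·√n ⇒ n = (δ/d)² = (2.486 / 0.93)² = 7.15.
Round up to the next whole unit.

n = 8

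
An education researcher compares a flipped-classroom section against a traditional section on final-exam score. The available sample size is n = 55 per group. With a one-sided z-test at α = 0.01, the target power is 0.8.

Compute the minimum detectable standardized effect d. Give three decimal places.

Need Φ(δ − 2.326) = 0.8, so δ = 2.326 + 0.842 = 3.168.
δ = d·√(n/2) ⇒ d = δ/√(n/2) = 3.168/√(55/2) = 0.6041.

d ≈ 0.604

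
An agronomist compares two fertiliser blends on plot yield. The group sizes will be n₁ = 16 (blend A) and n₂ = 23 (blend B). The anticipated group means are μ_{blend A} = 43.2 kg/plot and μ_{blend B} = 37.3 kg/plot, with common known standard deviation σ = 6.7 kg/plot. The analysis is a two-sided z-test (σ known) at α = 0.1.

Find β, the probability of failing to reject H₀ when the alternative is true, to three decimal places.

Standardized effect: d = |μ_{blend A} − μ_{blend B}| / σ = |43.2 − 37.3| / 6.7 = 0.8806
Noncentrality parameter: δ = d / √(1/n₁ + 1/n₂) = 0.8806 / √(1/16 + 1/23) = 2.7050
Two-sided α = 0.1 → critical value z_{0.05} = 1.645.
Power = Φ(δ − 1.645) + Φ(−δ − 1.645) = Φ(1.060) + Φ(-4.350) = 0.8555 + 0.0000 = 0.8555.
Type II error: β = 1 − power = 1 − 0.8555 = 0.1445.

β ≈ 0.145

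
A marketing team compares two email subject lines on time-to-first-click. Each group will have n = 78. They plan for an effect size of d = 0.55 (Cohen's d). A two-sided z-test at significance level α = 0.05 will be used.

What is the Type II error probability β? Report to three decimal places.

β ≈ 0.070

Noncentrality parameter: δ = d·√(n/2) = 0.55 × √(78/2) = 3.4347
Two-sided α = 0.05 → critical value z_{0.025} = 1.960.
Power = Φ(δ − 1.960) + Φ(−δ − 1.960) = Φ(1.475) + Φ(-5.395) = 0.9299 + 0.0000 = 0.9299.
Type II error: β = 1 − power = 1 − 0.9299 = 0.0701.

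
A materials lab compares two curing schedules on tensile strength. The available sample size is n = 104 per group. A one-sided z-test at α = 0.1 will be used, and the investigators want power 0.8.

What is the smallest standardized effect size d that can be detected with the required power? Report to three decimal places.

Required noncentrality: δ = z_{0.1} + z_{0.20} = 1.282 + 0.842 = 2.123.
δ = d·√(n/2) ⇒ d = δ/√(n/2) = 2.123/√(104/2) = 0.2944.

d ≈ 0.294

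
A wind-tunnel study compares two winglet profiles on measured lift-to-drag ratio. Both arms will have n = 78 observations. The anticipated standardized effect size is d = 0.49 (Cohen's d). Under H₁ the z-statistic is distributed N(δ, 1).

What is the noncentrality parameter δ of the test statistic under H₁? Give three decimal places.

δ = d·√(n/2) = 0.49 × √(78/2) = 3.0600

δ ≈ 3.060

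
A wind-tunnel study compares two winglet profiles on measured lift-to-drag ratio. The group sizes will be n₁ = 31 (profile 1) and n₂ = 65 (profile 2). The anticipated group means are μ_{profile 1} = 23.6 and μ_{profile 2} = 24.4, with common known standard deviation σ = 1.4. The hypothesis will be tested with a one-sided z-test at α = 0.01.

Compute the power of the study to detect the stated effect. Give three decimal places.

Standardized effect: d = |μ_{profile 1} − μ_{profile 2}| / σ = |23.6 − 24.4| / 1.4 = 0.5714
Noncentrality parameter: δ = d / √(1/n₁ + 1/n₂) = 0.5714 / √(1/31 + 1/65) = 2.6180
Critical value for a one-sided test at α = 0.01: z_α = 2.326.
Power = P(Z > 2.326 − δ) = Φ(0.292) = 0.6147.

Power ≈ 0.615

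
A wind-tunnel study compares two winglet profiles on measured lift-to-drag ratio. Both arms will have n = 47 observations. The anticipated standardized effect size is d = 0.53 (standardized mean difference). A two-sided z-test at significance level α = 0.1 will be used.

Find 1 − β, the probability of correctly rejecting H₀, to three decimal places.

Noncentrality parameter: δ = d·√(n/2) = 0.53 × √(47/2) = 2.5693
Two-sided α = 0.1 → critical value z_{0.05} = 1.645.
Power = Φ(δ − 1.645) + Φ(−δ − 1.645) = Φ(0.924) + Φ(-4.214) = 0.8224 + 0.0000 = 0.8224.

Power ≈ 0.822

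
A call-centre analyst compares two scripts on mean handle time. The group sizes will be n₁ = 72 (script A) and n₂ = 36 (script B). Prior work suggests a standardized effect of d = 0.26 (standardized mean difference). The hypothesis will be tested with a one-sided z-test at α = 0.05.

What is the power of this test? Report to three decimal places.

Noncentrality parameter: δ = d / √(1/n₁ + 1/n₂) = 0.26 / √(1/72 + 1/36) = 1.2737
One-sided α = 0.05 → critical value z_{0.05} = 1.645.
Power = Φ(δ − 1.645) = Φ(-0.371) = 0.3553.

Power ≈ 0.355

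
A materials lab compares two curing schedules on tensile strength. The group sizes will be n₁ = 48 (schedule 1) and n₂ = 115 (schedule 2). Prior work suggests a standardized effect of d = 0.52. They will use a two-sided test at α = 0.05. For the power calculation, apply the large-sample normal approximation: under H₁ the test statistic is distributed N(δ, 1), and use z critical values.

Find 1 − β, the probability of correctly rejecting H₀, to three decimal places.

Power ≈ 0.857

Noncentrality parameter: δ = d / √(1/n₁ + 1/n₂) = 0.52 / √(1/48 + 1/115) = 3.0261
Critical value for a two-sided test at α = 0.05: z_{α/2} = 1.960.
Power = Φ(δ − 1.960) + Φ(−δ − 1.960) = Φ(1.066) + Φ(-4.986) = 0.8568 + 0.0000 = 0.8568.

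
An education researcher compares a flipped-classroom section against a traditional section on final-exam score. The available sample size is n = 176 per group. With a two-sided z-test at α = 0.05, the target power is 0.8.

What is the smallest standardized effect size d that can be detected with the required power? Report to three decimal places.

Required noncentrality: δ = z_{0.025} + z_{0.20} = 1.960 + 0.842 = 2.802.
(Lower-tail contribution to power is negligible for δ > 0.)
δ = d·√(n/2) ⇒ d = δ/√(n/2) = 2.802/√(176/2) = 0.2986.

d ≈ 0.299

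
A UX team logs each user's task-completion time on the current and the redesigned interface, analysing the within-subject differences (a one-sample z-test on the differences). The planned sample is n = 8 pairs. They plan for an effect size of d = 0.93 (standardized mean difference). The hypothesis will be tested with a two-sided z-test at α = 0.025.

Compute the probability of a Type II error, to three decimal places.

β ≈ 0.349

Noncentrality parameter: δ = d·√n = 0.93 × √8 = 2.6304
Two-sided α = 0.025 → critical value z_{0.0125} = 2.241.
Power = Φ(δ − 2.241) + Φ(−δ − 2.241) = Φ(0.389) + Φ(-4.872) = 0.6514 + 0.0000 = 0.6514.
Type II error: β = 1 − power = 1 − 0.6514 = 0.3486.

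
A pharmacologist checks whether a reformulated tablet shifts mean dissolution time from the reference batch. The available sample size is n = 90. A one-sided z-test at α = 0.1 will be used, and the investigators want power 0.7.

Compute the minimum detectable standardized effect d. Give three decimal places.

d ≈ 0.190

Need Φ(δ − 1.282) = 0.7, so δ = 1.282 + 0.524 = 1.806.
δ = d·√n ⇒ d = δ/√n = 1.806/√90 = 0.1904.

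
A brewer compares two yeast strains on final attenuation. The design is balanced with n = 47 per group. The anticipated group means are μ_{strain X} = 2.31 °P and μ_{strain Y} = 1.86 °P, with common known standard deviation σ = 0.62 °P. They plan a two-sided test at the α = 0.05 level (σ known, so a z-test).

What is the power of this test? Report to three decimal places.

Power ≈ 0.940

Standardized effect: d = |μ_{strain X} − μ_{strain Y}| / σ = |2.31 − 1.86| / 0.62 = 0.7258
Noncentrality parameter: δ = d·√(n/2) = 0.7258 × √(47/2) = 3.5185
Critical value for a two-sided test at α = 0.05: z_{α/2} = 1.960.
Power = Φ(δ − 1.960) + Φ(−δ − 1.960) = Φ(1.559) + Φ(-5.478) = 0.9404 + 0.0000 = 0.9404.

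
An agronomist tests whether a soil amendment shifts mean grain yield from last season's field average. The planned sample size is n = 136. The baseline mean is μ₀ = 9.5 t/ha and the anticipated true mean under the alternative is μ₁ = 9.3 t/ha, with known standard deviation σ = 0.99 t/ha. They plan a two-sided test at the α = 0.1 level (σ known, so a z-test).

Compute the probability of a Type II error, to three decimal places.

β ≈ 0.238

Standardized effect: d = |μ₁ − μ₀| / σ = |9.3 − 9.5| / 0.99 = 0.2020
Noncentrality parameter: δ = d·√n = 0.2020 × √136 = 2.3559
Two-sided α = 0.1 → critical value z_{0.05} = 1.645.
Power = Φ(δ − 1.645) + Φ(−δ − 1.645) = Φ(0.711) + Φ(-4.001) = 0.7615 + 0.0000 = 0.7615.
Type II error: β = 1 − power = 1 − 0.7615 = 0.2385.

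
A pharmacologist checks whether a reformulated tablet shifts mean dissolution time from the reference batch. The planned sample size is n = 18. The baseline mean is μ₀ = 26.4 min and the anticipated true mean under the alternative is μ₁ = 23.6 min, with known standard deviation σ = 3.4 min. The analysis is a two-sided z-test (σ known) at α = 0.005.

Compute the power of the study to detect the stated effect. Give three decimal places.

Standardized effect: d = |μ₁ − μ₀| / σ = |23.6 − 26.4| / 3.4 = 0.8235
Noncentrality parameter: δ = d·√n = 0.8235 × √18 = 3.4939
Critical value for a two-sided test at α = 0.005: z_{α/2} = 2.807.
Power = Φ(δ − 2.807) + Φ(−δ − 2.807) = Φ(0.687) + Φ(-6.301) = 0.7539 + 0.0000 = 0.7539.

Power ≈ 0.754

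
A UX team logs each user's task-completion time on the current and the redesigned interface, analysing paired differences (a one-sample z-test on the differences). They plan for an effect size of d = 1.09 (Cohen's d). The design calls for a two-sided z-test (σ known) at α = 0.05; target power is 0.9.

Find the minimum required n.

Set Φ(δ − 1.960) = 0.9; then δ − 1.960 = Φ⁻¹(0.9) = 1.282, giving δ = 3.242.
(For δ > 0 the lower-tail rejection region contributes negligibly to power, so the one-term inversion is standard.)
δ = d·√n ⇒ n = (δ/d)² = (3.242 / 1.09)² = 8.84.
Round up to the next whole unit.

n = 9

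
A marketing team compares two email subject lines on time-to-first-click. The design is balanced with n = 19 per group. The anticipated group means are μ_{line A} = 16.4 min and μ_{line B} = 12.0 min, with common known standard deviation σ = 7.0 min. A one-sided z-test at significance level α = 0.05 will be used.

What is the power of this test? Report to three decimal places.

Standardized effect: d = |μ_{line A} − μ_{line B}| / σ = |16.4 − 12.0| / 7.0 = 0.6286
Noncentrality parameter: δ = d·√(n/2) = 0.6286 × √(19/2) = 1.9374
One-sided α = 0.05 → critical value z_{0.05} = 1.645.
Power = P(Z > 1.645 − δ) = Φ(0.293) = 0.6151.

Power ≈ 0.615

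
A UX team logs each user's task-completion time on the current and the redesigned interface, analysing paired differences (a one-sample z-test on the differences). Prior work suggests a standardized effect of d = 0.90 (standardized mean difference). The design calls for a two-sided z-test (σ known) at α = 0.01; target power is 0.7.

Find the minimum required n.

n = 12

For power 0.7 need Φ(δ − z_{0.005}) = 0.7, so δ = z_{0.005} + z_{0.30} = 2.576 + 0.524 = 3.100.
(For δ > 0 the lower-tail rejection region contributes negligibly to power, so the one-term inversion is standard.)
δ = d·√n ⇒ n = (δ/d)² = (3.100 / 0.90)² = 11.87.
Round up to the next whole unit.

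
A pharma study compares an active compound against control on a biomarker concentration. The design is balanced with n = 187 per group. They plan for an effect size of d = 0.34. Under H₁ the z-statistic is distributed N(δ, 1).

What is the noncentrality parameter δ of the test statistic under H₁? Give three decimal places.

The noncentrality parameter scales effect size by the design's sample-size factor: δ = d·√(n/2) = 0.34 × √(187/2) = 3.2876

δ ≈ 3.288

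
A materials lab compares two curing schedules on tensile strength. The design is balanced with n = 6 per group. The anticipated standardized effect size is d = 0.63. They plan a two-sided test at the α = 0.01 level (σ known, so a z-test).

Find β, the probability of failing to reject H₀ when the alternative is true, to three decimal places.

β ≈ 0.931

Noncentrality parameter: λ = d·√(n/2) = 0.63 × √(6/2) = 1.0912
Two-sided α = 0.01 → critical value z_{0.005} = 2.576.
Power = Φ(λ − 2.576) + Φ(−λ − 2.576) = Φ(-1.485) + Φ(-3.667) = 0.0688 + 0.0001 = 0.0689.
Type II error: β = 1 − power = 1 − 0.0689 = 0.9311.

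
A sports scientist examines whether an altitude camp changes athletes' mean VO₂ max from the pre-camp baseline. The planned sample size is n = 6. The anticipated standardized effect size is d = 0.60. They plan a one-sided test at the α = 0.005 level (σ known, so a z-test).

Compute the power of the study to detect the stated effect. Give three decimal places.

Noncentrality parameter: δ = d·√n = 0.60 × √6 = 1.4697
Critical value for a one-sided test at α = 0.005: z_α = 2.576.
Power = P(Z > 2.576 − δ) = Φ(-1.106) = 0.1343.

Power ≈ 0.134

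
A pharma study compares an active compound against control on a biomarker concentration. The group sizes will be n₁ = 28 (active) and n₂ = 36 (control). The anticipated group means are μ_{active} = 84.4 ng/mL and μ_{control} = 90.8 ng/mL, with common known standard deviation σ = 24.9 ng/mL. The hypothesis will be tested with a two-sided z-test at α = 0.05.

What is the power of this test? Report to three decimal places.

Standardized effect: d = |μ_{active} − μ_{control}| / σ = |84.4 − 90.8| / 24.9 = 0.2570
Noncentrality parameter: δ = d / √(1/n₁ + 1/n₂) = 0.2570 / √(1/28 + 1/36) = 1.0200
Two-sided α = 0.05 → critical value z_{0.025} = 1.960.
Power = Φ(δ − 1.960) + Φ(−δ − 1.960) = Φ(-0.940) + Φ(-2.980) = 0.1736 + 0.0014 = 0.1751.

Power ≈ 0.175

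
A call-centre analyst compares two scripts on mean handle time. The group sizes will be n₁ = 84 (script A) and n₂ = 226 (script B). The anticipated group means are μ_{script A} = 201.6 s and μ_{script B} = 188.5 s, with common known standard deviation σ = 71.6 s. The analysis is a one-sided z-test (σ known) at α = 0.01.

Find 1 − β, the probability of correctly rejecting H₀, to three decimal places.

Standardized effect: d = |μ_{script A} − μ_{script B}| / σ = |201.6 − 188.5| / 71.6 = 0.1830
Noncentrality parameter: δ = d / √(1/n₁ + 1/n₂) = 0.1830 / √(1/84 + 1/226) = 1.4318
Critical value for a one-sided test at α = 0.01: z_α = 2.326.
Power = Φ(δ − 2.326) = Φ(-0.895) = 0.1855.

Power ≈ 0.186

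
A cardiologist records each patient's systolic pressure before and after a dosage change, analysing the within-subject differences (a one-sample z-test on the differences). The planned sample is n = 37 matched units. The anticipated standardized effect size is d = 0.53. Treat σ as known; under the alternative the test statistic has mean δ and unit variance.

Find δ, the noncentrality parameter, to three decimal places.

The noncentrality parameter scales effect size by the design's sample-size factor: δ = d·√n = 0.53 × √37 = 3.2239

δ ≈ 3.224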